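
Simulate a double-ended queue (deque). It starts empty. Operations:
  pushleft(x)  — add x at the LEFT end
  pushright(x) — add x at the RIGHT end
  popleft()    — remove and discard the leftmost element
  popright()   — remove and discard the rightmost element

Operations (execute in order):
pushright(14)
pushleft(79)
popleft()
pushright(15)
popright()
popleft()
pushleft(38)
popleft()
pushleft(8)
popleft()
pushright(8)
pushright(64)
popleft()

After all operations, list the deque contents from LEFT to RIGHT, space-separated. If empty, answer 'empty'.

Answer: 64

Derivation:
pushright(14): [14]
pushleft(79): [79, 14]
popleft(): [14]
pushright(15): [14, 15]
popright(): [14]
popleft(): []
pushleft(38): [38]
popleft(): []
pushleft(8): [8]
popleft(): []
pushright(8): [8]
pushright(64): [8, 64]
popleft(): [64]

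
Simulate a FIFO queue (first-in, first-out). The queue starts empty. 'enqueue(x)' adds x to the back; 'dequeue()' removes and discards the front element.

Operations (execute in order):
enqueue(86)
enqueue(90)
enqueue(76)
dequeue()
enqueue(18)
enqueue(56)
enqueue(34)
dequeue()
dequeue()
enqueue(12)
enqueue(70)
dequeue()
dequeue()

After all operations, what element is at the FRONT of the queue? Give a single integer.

Answer: 34

Derivation:
enqueue(86): queue = [86]
enqueue(90): queue = [86, 90]
enqueue(76): queue = [86, 90, 76]
dequeue(): queue = [90, 76]
enqueue(18): queue = [90, 76, 18]
enqueue(56): queue = [90, 76, 18, 56]
enqueue(34): queue = [90, 76, 18, 56, 34]
dequeue(): queue = [76, 18, 56, 34]
dequeue(): queue = [18, 56, 34]
enqueue(12): queue = [18, 56, 34, 12]
enqueue(70): queue = [18, 56, 34, 12, 70]
dequeue(): queue = [56, 34, 12, 70]
dequeue(): queue = [34, 12, 70]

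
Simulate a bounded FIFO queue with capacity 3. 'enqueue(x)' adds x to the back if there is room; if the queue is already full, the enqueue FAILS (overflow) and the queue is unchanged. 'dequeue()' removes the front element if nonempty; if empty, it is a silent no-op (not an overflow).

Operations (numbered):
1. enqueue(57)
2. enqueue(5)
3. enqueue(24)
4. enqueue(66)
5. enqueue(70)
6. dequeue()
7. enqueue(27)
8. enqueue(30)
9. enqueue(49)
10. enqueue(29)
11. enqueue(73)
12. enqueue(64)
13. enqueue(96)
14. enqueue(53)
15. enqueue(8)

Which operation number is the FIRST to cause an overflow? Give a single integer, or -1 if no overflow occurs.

1. enqueue(57): size=1
2. enqueue(5): size=2
3. enqueue(24): size=3
4. enqueue(66): size=3=cap → OVERFLOW (fail)
5. enqueue(70): size=3=cap → OVERFLOW (fail)
6. dequeue(): size=2
7. enqueue(27): size=3
8. enqueue(30): size=3=cap → OVERFLOW (fail)
9. enqueue(49): size=3=cap → OVERFLOW (fail)
10. enqueue(29): size=3=cap → OVERFLOW (fail)
11. enqueue(73): size=3=cap → OVERFLOW (fail)
12. enqueue(64): size=3=cap → OVERFLOW (fail)
13. enqueue(96): size=3=cap → OVERFLOW (fail)
14. enqueue(53): size=3=cap → OVERFLOW (fail)
15. enqueue(8): size=3=cap → OVERFLOW (fail)

Answer: 4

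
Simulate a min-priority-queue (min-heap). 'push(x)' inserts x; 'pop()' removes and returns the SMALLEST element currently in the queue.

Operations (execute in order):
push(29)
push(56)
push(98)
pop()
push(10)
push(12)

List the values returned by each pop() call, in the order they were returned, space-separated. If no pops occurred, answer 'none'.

Answer: 29

Derivation:
push(29): heap contents = [29]
push(56): heap contents = [29, 56]
push(98): heap contents = [29, 56, 98]
pop() → 29: heap contents = [56, 98]
push(10): heap contents = [10, 56, 98]
push(12): heap contents = [10, 12, 56, 98]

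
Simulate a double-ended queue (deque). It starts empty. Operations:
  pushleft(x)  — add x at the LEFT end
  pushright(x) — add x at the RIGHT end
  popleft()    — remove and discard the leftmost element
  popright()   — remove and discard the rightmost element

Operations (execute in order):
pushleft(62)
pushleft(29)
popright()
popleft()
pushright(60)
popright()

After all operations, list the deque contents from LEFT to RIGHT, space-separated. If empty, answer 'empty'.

Answer: empty

Derivation:
pushleft(62): [62]
pushleft(29): [29, 62]
popright(): [29]
popleft(): []
pushright(60): [60]
popright(): []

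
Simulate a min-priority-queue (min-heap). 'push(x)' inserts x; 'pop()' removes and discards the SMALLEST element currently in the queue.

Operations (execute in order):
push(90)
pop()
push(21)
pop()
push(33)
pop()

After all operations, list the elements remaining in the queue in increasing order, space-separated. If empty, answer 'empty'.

Answer: empty

Derivation:
push(90): heap contents = [90]
pop() → 90: heap contents = []
push(21): heap contents = [21]
pop() → 21: heap contents = []
push(33): heap contents = [33]
pop() → 33: heap contents = []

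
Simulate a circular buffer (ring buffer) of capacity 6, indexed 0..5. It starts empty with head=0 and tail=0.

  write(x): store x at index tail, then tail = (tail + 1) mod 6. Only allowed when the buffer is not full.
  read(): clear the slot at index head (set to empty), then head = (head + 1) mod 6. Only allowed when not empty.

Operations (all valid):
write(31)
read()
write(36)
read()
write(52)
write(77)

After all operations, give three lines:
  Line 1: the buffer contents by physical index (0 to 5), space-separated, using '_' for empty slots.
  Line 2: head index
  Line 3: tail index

Answer: _ _ 52 77 _ _
2
4

Derivation:
write(31): buf=[31 _ _ _ _ _], head=0, tail=1, size=1
read(): buf=[_ _ _ _ _ _], head=1, tail=1, size=0
write(36): buf=[_ 36 _ _ _ _], head=1, tail=2, size=1
read(): buf=[_ _ _ _ _ _], head=2, tail=2, size=0
write(52): buf=[_ _ 52 _ _ _], head=2, tail=3, size=1
write(77): buf=[_ _ 52 77 _ _], head=2, tail=4, size=2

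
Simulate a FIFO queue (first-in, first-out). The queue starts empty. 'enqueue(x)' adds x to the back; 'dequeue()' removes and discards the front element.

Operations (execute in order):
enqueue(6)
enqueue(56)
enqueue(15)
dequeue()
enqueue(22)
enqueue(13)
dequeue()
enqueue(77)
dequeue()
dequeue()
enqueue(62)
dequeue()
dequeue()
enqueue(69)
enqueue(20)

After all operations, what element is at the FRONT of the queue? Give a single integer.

enqueue(6): queue = [6]
enqueue(56): queue = [6, 56]
enqueue(15): queue = [6, 56, 15]
dequeue(): queue = [56, 15]
enqueue(22): queue = [56, 15, 22]
enqueue(13): queue = [56, 15, 22, 13]
dequeue(): queue = [15, 22, 13]
enqueue(77): queue = [15, 22, 13, 77]
dequeue(): queue = [22, 13, 77]
dequeue(): queue = [13, 77]
enqueue(62): queue = [13, 77, 62]
dequeue(): queue = [77, 62]
dequeue(): queue = [62]
enqueue(69): queue = [62, 69]
enqueue(20): queue = [62, 69, 20]

Answer: 62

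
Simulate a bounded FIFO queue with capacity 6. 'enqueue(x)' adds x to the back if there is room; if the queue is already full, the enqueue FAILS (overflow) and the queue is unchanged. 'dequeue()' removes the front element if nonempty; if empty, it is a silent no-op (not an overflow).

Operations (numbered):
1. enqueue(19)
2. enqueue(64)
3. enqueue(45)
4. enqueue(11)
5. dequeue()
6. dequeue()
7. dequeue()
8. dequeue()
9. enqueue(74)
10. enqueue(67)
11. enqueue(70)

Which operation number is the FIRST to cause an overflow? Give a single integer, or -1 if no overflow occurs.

Answer: -1

Derivation:
1. enqueue(19): size=1
2. enqueue(64): size=2
3. enqueue(45): size=3
4. enqueue(11): size=4
5. dequeue(): size=3
6. dequeue(): size=2
7. dequeue(): size=1
8. dequeue(): size=0
9. enqueue(74): size=1
10. enqueue(67): size=2
11. enqueue(70): size=3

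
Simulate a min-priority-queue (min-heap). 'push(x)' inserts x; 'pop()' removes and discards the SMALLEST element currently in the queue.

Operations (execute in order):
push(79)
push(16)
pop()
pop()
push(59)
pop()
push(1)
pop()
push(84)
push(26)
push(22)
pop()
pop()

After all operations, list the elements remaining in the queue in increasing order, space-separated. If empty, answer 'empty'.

Answer: 84

Derivation:
push(79): heap contents = [79]
push(16): heap contents = [16, 79]
pop() → 16: heap contents = [79]
pop() → 79: heap contents = []
push(59): heap contents = [59]
pop() → 59: heap contents = []
push(1): heap contents = [1]
pop() → 1: heap contents = []
push(84): heap contents = [84]
push(26): heap contents = [26, 84]
push(22): heap contents = [22, 26, 84]
pop() → 22: heap contents = [26, 84]
pop() → 26: heap contents = [84]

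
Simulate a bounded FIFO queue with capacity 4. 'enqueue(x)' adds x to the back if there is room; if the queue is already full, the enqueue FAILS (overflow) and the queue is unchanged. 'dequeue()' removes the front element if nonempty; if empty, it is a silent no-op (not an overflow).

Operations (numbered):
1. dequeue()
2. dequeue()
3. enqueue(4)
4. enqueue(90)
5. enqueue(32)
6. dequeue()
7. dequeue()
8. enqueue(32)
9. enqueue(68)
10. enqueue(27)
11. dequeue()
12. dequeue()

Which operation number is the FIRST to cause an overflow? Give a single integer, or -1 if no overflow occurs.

1. dequeue(): empty, no-op, size=0
2. dequeue(): empty, no-op, size=0
3. enqueue(4): size=1
4. enqueue(90): size=2
5. enqueue(32): size=3
6. dequeue(): size=2
7. dequeue(): size=1
8. enqueue(32): size=2
9. enqueue(68): size=3
10. enqueue(27): size=4
11. dequeue(): size=3
12. dequeue(): size=2

Answer: -1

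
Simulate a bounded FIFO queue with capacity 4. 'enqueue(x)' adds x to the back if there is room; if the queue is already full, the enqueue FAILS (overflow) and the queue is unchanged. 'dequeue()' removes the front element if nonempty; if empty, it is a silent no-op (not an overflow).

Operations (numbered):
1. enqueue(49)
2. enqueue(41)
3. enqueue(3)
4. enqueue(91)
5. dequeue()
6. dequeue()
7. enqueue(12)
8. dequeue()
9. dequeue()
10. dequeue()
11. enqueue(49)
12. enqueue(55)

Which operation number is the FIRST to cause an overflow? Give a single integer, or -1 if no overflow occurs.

Answer: -1

Derivation:
1. enqueue(49): size=1
2. enqueue(41): size=2
3. enqueue(3): size=3
4. enqueue(91): size=4
5. dequeue(): size=3
6. dequeue(): size=2
7. enqueue(12): size=3
8. dequeue(): size=2
9. dequeue(): size=1
10. dequeue(): size=0
11. enqueue(49): size=1
12. enqueue(55): size=2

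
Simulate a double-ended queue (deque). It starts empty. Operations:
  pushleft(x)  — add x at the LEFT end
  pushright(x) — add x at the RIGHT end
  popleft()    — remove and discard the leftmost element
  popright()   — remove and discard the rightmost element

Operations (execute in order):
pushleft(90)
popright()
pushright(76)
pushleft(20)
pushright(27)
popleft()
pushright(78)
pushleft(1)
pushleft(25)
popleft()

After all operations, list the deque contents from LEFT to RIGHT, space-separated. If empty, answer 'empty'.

pushleft(90): [90]
popright(): []
pushright(76): [76]
pushleft(20): [20, 76]
pushright(27): [20, 76, 27]
popleft(): [76, 27]
pushright(78): [76, 27, 78]
pushleft(1): [1, 76, 27, 78]
pushleft(25): [25, 1, 76, 27, 78]
popleft(): [1, 76, 27, 78]

Answer: 1 76 27 78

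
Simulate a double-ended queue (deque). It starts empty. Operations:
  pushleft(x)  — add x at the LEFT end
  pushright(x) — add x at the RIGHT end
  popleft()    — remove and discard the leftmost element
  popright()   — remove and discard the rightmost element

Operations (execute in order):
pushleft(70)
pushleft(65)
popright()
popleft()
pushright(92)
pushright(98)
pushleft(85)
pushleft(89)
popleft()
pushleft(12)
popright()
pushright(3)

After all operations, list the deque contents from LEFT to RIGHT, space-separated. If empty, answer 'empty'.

Answer: 12 85 92 3

Derivation:
pushleft(70): [70]
pushleft(65): [65, 70]
popright(): [65]
popleft(): []
pushright(92): [92]
pushright(98): [92, 98]
pushleft(85): [85, 92, 98]
pushleft(89): [89, 85, 92, 98]
popleft(): [85, 92, 98]
pushleft(12): [12, 85, 92, 98]
popright(): [12, 85, 92]
pushright(3): [12, 85, 92, 3]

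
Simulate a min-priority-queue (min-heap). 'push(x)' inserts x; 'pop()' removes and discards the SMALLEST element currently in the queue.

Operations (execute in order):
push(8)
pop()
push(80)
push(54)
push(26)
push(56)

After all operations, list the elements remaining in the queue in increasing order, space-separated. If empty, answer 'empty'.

push(8): heap contents = [8]
pop() → 8: heap contents = []
push(80): heap contents = [80]
push(54): heap contents = [54, 80]
push(26): heap contents = [26, 54, 80]
push(56): heap contents = [26, 54, 56, 80]

Answer: 26 54 56 80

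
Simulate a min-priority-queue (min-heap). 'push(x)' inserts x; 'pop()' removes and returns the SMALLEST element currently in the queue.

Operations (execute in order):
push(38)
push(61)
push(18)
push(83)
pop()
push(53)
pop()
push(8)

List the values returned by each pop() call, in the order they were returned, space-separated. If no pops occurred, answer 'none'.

push(38): heap contents = [38]
push(61): heap contents = [38, 61]
push(18): heap contents = [18, 38, 61]
push(83): heap contents = [18, 38, 61, 83]
pop() → 18: heap contents = [38, 61, 83]
push(53): heap contents = [38, 53, 61, 83]
pop() → 38: heap contents = [53, 61, 83]
push(8): heap contents = [8, 53, 61, 83]

Answer: 18 38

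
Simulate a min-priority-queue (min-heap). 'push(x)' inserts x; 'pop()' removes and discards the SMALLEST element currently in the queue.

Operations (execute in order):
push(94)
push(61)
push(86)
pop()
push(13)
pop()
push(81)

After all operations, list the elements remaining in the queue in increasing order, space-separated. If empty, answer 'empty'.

push(94): heap contents = [94]
push(61): heap contents = [61, 94]
push(86): heap contents = [61, 86, 94]
pop() → 61: heap contents = [86, 94]
push(13): heap contents = [13, 86, 94]
pop() → 13: heap contents = [86, 94]
push(81): heap contents = [81, 86, 94]

Answer: 81 86 94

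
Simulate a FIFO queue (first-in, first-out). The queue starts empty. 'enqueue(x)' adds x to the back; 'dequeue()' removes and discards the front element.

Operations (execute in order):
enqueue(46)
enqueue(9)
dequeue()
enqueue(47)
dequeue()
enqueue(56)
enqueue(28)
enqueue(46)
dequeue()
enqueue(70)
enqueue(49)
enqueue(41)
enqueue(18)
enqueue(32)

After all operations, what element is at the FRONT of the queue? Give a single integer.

Answer: 56

Derivation:
enqueue(46): queue = [46]
enqueue(9): queue = [46, 9]
dequeue(): queue = [9]
enqueue(47): queue = [9, 47]
dequeue(): queue = [47]
enqueue(56): queue = [47, 56]
enqueue(28): queue = [47, 56, 28]
enqueue(46): queue = [47, 56, 28, 46]
dequeue(): queue = [56, 28, 46]
enqueue(70): queue = [56, 28, 46, 70]
enqueue(49): queue = [56, 28, 46, 70, 49]
enqueue(41): queue = [56, 28, 46, 70, 49, 41]
enqueue(18): queue = [56, 28, 46, 70, 49, 41, 18]
enqueue(32): queue = [56, 28, 46, 70, 49, 41, 18, 32]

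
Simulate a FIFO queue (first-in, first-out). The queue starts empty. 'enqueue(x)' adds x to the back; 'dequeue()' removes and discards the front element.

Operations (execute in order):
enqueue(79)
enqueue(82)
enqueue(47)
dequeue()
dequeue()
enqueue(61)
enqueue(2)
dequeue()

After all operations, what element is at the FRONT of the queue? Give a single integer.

enqueue(79): queue = [79]
enqueue(82): queue = [79, 82]
enqueue(47): queue = [79, 82, 47]
dequeue(): queue = [82, 47]
dequeue(): queue = [47]
enqueue(61): queue = [47, 61]
enqueue(2): queue = [47, 61, 2]
dequeue(): queue = [61, 2]

Answer: 61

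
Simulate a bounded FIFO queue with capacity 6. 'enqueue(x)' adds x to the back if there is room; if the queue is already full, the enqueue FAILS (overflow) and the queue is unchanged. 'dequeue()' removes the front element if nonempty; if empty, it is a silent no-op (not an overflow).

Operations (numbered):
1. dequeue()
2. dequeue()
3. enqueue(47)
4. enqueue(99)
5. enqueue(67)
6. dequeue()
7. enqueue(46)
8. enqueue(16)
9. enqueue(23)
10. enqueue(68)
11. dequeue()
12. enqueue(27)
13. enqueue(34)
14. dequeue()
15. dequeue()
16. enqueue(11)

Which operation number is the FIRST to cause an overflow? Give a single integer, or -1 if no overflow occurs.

Answer: 13

Derivation:
1. dequeue(): empty, no-op, size=0
2. dequeue(): empty, no-op, size=0
3. enqueue(47): size=1
4. enqueue(99): size=2
5. enqueue(67): size=3
6. dequeue(): size=2
7. enqueue(46): size=3
8. enqueue(16): size=4
9. enqueue(23): size=5
10. enqueue(68): size=6
11. dequeue(): size=5
12. enqueue(27): size=6
13. enqueue(34): size=6=cap → OVERFLOW (fail)
14. dequeue(): size=5
15. dequeue(): size=4
16. enqueue(11): size=5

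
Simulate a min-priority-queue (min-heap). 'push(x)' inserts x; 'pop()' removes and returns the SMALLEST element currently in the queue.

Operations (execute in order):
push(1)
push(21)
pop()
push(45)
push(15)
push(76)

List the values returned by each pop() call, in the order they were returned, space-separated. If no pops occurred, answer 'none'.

Answer: 1

Derivation:
push(1): heap contents = [1]
push(21): heap contents = [1, 21]
pop() → 1: heap contents = [21]
push(45): heap contents = [21, 45]
push(15): heap contents = [15, 21, 45]
push(76): heap contents = [15, 21, 45, 76]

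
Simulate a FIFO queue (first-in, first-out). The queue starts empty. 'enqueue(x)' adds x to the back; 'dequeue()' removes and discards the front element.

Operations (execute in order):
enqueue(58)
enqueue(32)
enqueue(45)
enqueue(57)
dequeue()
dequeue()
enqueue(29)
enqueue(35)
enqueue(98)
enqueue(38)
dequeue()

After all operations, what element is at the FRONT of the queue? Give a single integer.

Answer: 57

Derivation:
enqueue(58): queue = [58]
enqueue(32): queue = [58, 32]
enqueue(45): queue = [58, 32, 45]
enqueue(57): queue = [58, 32, 45, 57]
dequeue(): queue = [32, 45, 57]
dequeue(): queue = [45, 57]
enqueue(29): queue = [45, 57, 29]
enqueue(35): queue = [45, 57, 29, 35]
enqueue(98): queue = [45, 57, 29, 35, 98]
enqueue(38): queue = [45, 57, 29, 35, 98, 38]
dequeue(): queue = [57, 29, 35, 98, 38]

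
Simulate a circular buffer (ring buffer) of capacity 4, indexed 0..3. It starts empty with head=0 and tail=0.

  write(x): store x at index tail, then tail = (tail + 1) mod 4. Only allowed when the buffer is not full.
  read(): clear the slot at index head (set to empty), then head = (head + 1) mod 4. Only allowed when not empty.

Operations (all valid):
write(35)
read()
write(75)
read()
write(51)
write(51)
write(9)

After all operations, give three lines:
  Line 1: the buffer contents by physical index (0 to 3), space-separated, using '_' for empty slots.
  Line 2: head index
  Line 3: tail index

Answer: 9 _ 51 51
2
1

Derivation:
write(35): buf=[35 _ _ _], head=0, tail=1, size=1
read(): buf=[_ _ _ _], head=1, tail=1, size=0
write(75): buf=[_ 75 _ _], head=1, tail=2, size=1
read(): buf=[_ _ _ _], head=2, tail=2, size=0
write(51): buf=[_ _ 51 _], head=2, tail=3, size=1
write(51): buf=[_ _ 51 51], head=2, tail=0, size=2
write(9): buf=[9 _ 51 51], head=2, tail=1, size=3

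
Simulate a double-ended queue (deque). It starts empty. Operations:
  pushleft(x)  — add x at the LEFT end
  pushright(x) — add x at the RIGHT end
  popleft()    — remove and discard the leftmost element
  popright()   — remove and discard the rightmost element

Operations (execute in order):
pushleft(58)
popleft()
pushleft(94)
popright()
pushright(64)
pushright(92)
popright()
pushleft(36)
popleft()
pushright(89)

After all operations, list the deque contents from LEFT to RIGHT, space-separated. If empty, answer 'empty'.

Answer: 64 89

Derivation:
pushleft(58): [58]
popleft(): []
pushleft(94): [94]
popright(): []
pushright(64): [64]
pushright(92): [64, 92]
popright(): [64]
pushleft(36): [36, 64]
popleft(): [64]
pushright(89): [64, 89]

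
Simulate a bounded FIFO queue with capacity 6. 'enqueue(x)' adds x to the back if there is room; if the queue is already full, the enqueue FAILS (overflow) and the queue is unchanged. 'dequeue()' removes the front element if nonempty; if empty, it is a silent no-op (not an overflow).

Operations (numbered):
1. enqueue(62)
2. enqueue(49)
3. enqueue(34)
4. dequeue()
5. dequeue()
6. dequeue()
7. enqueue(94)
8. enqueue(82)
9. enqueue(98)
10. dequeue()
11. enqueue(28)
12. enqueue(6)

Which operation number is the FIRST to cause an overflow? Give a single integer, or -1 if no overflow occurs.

Answer: -1

Derivation:
1. enqueue(62): size=1
2. enqueue(49): size=2
3. enqueue(34): size=3
4. dequeue(): size=2
5. dequeue(): size=1
6. dequeue(): size=0
7. enqueue(94): size=1
8. enqueue(82): size=2
9. enqueue(98): size=3
10. dequeue(): size=2
11. enqueue(28): size=3
12. enqueue(6): size=4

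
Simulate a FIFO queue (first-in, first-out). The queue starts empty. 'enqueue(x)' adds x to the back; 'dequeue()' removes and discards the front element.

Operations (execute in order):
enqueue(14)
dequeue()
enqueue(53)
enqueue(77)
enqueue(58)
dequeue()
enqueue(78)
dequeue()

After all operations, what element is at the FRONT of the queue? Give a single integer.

enqueue(14): queue = [14]
dequeue(): queue = []
enqueue(53): queue = [53]
enqueue(77): queue = [53, 77]
enqueue(58): queue = [53, 77, 58]
dequeue(): queue = [77, 58]
enqueue(78): queue = [77, 58, 78]
dequeue(): queue = [58, 78]

Answer: 58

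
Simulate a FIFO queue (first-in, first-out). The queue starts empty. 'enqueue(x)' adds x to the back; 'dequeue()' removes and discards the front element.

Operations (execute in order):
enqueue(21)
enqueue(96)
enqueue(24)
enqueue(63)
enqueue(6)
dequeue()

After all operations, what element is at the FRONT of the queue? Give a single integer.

Answer: 96

Derivation:
enqueue(21): queue = [21]
enqueue(96): queue = [21, 96]
enqueue(24): queue = [21, 96, 24]
enqueue(63): queue = [21, 96, 24, 63]
enqueue(6): queue = [21, 96, 24, 63, 6]
dequeue(): queue = [96, 24, 63, 6]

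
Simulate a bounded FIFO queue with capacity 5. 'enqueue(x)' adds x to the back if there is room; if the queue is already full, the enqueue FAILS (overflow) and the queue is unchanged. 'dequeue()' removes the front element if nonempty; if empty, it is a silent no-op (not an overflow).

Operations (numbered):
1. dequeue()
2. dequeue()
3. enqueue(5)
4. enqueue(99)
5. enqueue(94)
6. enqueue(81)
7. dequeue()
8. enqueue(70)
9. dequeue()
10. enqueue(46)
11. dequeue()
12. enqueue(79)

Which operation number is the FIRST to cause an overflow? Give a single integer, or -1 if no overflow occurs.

Answer: -1

Derivation:
1. dequeue(): empty, no-op, size=0
2. dequeue(): empty, no-op, size=0
3. enqueue(5): size=1
4. enqueue(99): size=2
5. enqueue(94): size=3
6. enqueue(81): size=4
7. dequeue(): size=3
8. enqueue(70): size=4
9. dequeue(): size=3
10. enqueue(46): size=4
11. dequeue(): size=3
12. enqueue(79): size=4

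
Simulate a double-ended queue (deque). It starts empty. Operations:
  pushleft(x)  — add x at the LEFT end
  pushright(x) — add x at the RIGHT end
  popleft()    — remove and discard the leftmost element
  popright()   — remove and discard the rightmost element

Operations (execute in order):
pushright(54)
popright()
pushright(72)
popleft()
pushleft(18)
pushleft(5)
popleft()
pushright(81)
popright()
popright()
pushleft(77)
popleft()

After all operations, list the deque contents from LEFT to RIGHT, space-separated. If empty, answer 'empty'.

pushright(54): [54]
popright(): []
pushright(72): [72]
popleft(): []
pushleft(18): [18]
pushleft(5): [5, 18]
popleft(): [18]
pushright(81): [18, 81]
popright(): [18]
popright(): []
pushleft(77): [77]
popleft(): []

Answer: empty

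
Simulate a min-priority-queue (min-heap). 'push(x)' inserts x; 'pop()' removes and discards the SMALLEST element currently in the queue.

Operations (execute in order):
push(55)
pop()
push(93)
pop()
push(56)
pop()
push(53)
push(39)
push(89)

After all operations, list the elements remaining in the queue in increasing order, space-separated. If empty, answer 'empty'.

Answer: 39 53 89

Derivation:
push(55): heap contents = [55]
pop() → 55: heap contents = []
push(93): heap contents = [93]
pop() → 93: heap contents = []
push(56): heap contents = [56]
pop() → 56: heap contents = []
push(53): heap contents = [53]
push(39): heap contents = [39, 53]
push(89): heap contents = [39, 53, 89]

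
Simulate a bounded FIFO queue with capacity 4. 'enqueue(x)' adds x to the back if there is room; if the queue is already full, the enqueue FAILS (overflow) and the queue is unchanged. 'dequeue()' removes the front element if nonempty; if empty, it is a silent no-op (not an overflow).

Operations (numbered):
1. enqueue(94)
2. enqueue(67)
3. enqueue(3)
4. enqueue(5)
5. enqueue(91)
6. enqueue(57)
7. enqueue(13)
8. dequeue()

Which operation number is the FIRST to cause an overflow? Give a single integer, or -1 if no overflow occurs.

1. enqueue(94): size=1
2. enqueue(67): size=2
3. enqueue(3): size=3
4. enqueue(5): size=4
5. enqueue(91): size=4=cap → OVERFLOW (fail)
6. enqueue(57): size=4=cap → OVERFLOW (fail)
7. enqueue(13): size=4=cap → OVERFLOW (fail)
8. dequeue(): size=3

Answer: 5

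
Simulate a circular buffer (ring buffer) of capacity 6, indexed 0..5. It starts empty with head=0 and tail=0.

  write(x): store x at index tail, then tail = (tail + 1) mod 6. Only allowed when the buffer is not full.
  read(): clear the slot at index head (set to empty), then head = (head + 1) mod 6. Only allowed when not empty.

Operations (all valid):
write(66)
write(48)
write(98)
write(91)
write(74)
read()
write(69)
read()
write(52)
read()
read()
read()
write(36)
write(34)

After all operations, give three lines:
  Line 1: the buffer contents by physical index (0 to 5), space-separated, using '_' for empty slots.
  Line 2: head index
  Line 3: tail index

Answer: 52 36 34 _ _ 69
5
3

Derivation:
write(66): buf=[66 _ _ _ _ _], head=0, tail=1, size=1
write(48): buf=[66 48 _ _ _ _], head=0, tail=2, size=2
write(98): buf=[66 48 98 _ _ _], head=0, tail=3, size=3
write(91): buf=[66 48 98 91 _ _], head=0, tail=4, size=4
write(74): buf=[66 48 98 91 74 _], head=0, tail=5, size=5
read(): buf=[_ 48 98 91 74 _], head=1, tail=5, size=4
write(69): buf=[_ 48 98 91 74 69], head=1, tail=0, size=5
read(): buf=[_ _ 98 91 74 69], head=2, tail=0, size=4
write(52): buf=[52 _ 98 91 74 69], head=2, tail=1, size=5
read(): buf=[52 _ _ 91 74 69], head=3, tail=1, size=4
read(): buf=[52 _ _ _ 74 69], head=4, tail=1, size=3
read(): buf=[52 _ _ _ _ 69], head=5, tail=1, size=2
write(36): buf=[52 36 _ _ _ 69], head=5, tail=2, size=3
write(34): buf=[52 36 34 _ _ 69], head=5, tail=3, size=4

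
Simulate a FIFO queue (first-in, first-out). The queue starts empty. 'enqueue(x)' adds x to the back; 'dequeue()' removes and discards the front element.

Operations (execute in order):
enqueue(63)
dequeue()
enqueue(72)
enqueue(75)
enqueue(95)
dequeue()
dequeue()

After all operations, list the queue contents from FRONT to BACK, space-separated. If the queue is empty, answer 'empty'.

enqueue(63): [63]
dequeue(): []
enqueue(72): [72]
enqueue(75): [72, 75]
enqueue(95): [72, 75, 95]
dequeue(): [75, 95]
dequeue(): [95]

Answer: 95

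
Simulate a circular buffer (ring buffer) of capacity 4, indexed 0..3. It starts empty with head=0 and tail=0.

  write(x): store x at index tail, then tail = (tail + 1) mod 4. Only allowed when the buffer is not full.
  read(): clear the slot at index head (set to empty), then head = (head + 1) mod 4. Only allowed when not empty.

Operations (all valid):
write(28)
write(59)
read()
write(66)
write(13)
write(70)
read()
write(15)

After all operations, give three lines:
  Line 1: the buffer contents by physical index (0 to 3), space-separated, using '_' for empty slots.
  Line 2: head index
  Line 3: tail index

write(28): buf=[28 _ _ _], head=0, tail=1, size=1
write(59): buf=[28 59 _ _], head=0, tail=2, size=2
read(): buf=[_ 59 _ _], head=1, tail=2, size=1
write(66): buf=[_ 59 66 _], head=1, tail=3, size=2
write(13): buf=[_ 59 66 13], head=1, tail=0, size=3
write(70): buf=[70 59 66 13], head=1, tail=1, size=4
read(): buf=[70 _ 66 13], head=2, tail=1, size=3
write(15): buf=[70 15 66 13], head=2, tail=2, size=4

Answer: 70 15 66 13
2
2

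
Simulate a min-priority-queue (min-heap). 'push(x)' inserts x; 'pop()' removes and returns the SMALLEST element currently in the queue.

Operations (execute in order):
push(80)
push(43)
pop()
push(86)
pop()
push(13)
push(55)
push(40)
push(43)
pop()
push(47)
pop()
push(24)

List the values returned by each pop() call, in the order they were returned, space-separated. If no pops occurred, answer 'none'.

Answer: 43 80 13 40

Derivation:
push(80): heap contents = [80]
push(43): heap contents = [43, 80]
pop() → 43: heap contents = [80]
push(86): heap contents = [80, 86]
pop() → 80: heap contents = [86]
push(13): heap contents = [13, 86]
push(55): heap contents = [13, 55, 86]
push(40): heap contents = [13, 40, 55, 86]
push(43): heap contents = [13, 40, 43, 55, 86]
pop() → 13: heap contents = [40, 43, 55, 86]
push(47): heap contents = [40, 43, 47, 55, 86]
pop() → 40: heap contents = [43, 47, 55, 86]
push(24): heap contents = [24, 43, 47, 55, 86]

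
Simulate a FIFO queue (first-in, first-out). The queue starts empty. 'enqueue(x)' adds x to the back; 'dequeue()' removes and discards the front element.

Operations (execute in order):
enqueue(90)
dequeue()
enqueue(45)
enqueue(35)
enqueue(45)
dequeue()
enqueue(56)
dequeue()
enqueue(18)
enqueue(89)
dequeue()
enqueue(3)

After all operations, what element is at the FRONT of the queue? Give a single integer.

Answer: 56

Derivation:
enqueue(90): queue = [90]
dequeue(): queue = []
enqueue(45): queue = [45]
enqueue(35): queue = [45, 35]
enqueue(45): queue = [45, 35, 45]
dequeue(): queue = [35, 45]
enqueue(56): queue = [35, 45, 56]
dequeue(): queue = [45, 56]
enqueue(18): queue = [45, 56, 18]
enqueue(89): queue = [45, 56, 18, 89]
dequeue(): queue = [56, 18, 89]
enqueue(3): queue = [56, 18, 89, 3]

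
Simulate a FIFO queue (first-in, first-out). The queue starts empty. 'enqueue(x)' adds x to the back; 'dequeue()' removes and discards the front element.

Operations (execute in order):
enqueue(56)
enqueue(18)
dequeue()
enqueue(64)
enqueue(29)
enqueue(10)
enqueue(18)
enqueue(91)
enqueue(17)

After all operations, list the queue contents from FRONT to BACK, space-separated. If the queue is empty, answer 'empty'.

Answer: 18 64 29 10 18 91 17

Derivation:
enqueue(56): [56]
enqueue(18): [56, 18]
dequeue(): [18]
enqueue(64): [18, 64]
enqueue(29): [18, 64, 29]
enqueue(10): [18, 64, 29, 10]
enqueue(18): [18, 64, 29, 10, 18]
enqueue(91): [18, 64, 29, 10, 18, 91]
enqueue(17): [18, 64, 29, 10, 18, 91, 17]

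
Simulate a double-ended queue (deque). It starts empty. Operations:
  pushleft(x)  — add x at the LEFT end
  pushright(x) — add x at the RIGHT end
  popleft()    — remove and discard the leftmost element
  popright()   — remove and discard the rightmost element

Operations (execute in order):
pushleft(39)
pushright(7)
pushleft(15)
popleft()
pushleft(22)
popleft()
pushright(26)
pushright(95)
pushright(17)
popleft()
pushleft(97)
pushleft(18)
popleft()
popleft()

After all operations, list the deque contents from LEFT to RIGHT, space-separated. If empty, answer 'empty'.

Answer: 7 26 95 17

Derivation:
pushleft(39): [39]
pushright(7): [39, 7]
pushleft(15): [15, 39, 7]
popleft(): [39, 7]
pushleft(22): [22, 39, 7]
popleft(): [39, 7]
pushright(26): [39, 7, 26]
pushright(95): [39, 7, 26, 95]
pushright(17): [39, 7, 26, 95, 17]
popleft(): [7, 26, 95, 17]
pushleft(97): [97, 7, 26, 95, 17]
pushleft(18): [18, 97, 7, 26, 95, 17]
popleft(): [97, 7, 26, 95, 17]
popleft(): [7, 26, 95, 17]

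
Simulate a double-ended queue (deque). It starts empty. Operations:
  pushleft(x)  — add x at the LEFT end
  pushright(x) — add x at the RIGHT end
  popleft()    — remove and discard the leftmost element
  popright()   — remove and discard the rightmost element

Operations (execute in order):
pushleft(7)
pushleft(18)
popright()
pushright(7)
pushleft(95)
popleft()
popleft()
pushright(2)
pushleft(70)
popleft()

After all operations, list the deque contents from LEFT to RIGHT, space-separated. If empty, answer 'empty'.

pushleft(7): [7]
pushleft(18): [18, 7]
popright(): [18]
pushright(7): [18, 7]
pushleft(95): [95, 18, 7]
popleft(): [18, 7]
popleft(): [7]
pushright(2): [7, 2]
pushleft(70): [70, 7, 2]
popleft(): [7, 2]

Answer: 7 2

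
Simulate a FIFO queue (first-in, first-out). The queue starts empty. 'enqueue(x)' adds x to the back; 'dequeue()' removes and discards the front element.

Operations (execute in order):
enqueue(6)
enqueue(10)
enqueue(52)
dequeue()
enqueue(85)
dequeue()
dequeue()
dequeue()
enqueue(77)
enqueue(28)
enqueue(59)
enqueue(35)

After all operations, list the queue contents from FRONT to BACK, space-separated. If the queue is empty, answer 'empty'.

Answer: 77 28 59 35

Derivation:
enqueue(6): [6]
enqueue(10): [6, 10]
enqueue(52): [6, 10, 52]
dequeue(): [10, 52]
enqueue(85): [10, 52, 85]
dequeue(): [52, 85]
dequeue(): [85]
dequeue(): []
enqueue(77): [77]
enqueue(28): [77, 28]
enqueue(59): [77, 28, 59]
enqueue(35): [77, 28, 59, 35]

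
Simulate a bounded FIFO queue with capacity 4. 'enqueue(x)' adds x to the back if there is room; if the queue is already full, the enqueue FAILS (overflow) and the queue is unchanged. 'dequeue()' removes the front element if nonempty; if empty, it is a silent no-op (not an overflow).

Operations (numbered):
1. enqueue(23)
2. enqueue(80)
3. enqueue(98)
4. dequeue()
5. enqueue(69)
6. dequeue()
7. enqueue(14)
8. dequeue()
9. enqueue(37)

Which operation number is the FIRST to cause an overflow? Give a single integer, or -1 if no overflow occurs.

1. enqueue(23): size=1
2. enqueue(80): size=2
3. enqueue(98): size=3
4. dequeue(): size=2
5. enqueue(69): size=3
6. dequeue(): size=2
7. enqueue(14): size=3
8. dequeue(): size=2
9. enqueue(37): size=3

Answer: -1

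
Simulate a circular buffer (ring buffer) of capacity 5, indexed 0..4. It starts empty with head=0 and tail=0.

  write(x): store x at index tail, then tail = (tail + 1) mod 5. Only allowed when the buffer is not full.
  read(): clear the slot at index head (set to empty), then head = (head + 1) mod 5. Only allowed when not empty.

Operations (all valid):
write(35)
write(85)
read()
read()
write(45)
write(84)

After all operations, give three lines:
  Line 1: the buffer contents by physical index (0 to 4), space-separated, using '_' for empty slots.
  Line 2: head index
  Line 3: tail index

Answer: _ _ 45 84 _
2
4

Derivation:
write(35): buf=[35 _ _ _ _], head=0, tail=1, size=1
write(85): buf=[35 85 _ _ _], head=0, tail=2, size=2
read(): buf=[_ 85 _ _ _], head=1, tail=2, size=1
read(): buf=[_ _ _ _ _], head=2, tail=2, size=0
write(45): buf=[_ _ 45 _ _], head=2, tail=3, size=1
write(84): buf=[_ _ 45 84 _], head=2, tail=4, size=2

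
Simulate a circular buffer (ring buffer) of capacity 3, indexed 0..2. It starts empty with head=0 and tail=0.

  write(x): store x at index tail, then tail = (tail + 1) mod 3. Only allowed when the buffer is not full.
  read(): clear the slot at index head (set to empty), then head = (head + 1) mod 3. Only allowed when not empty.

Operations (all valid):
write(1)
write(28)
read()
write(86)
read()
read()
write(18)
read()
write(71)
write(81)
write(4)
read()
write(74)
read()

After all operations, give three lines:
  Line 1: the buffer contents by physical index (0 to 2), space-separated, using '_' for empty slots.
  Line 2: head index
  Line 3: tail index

Answer: 4 74 _
0
2

Derivation:
write(1): buf=[1 _ _], head=0, tail=1, size=1
write(28): buf=[1 28 _], head=0, tail=2, size=2
read(): buf=[_ 28 _], head=1, tail=2, size=1
write(86): buf=[_ 28 86], head=1, tail=0, size=2
read(): buf=[_ _ 86], head=2, tail=0, size=1
read(): buf=[_ _ _], head=0, tail=0, size=0
write(18): buf=[18 _ _], head=0, tail=1, size=1
read(): buf=[_ _ _], head=1, tail=1, size=0
write(71): buf=[_ 71 _], head=1, tail=2, size=1
write(81): buf=[_ 71 81], head=1, tail=0, size=2
write(4): buf=[4 71 81], head=1, tail=1, size=3
read(): buf=[4 _ 81], head=2, tail=1, size=2
write(74): buf=[4 74 81], head=2, tail=2, size=3
read(): buf=[4 74 _], head=0, tail=2, size=2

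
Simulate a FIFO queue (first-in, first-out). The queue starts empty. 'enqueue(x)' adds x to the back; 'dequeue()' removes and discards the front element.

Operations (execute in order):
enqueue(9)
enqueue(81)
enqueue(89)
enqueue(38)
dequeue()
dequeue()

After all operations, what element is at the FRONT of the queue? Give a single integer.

Answer: 89

Derivation:
enqueue(9): queue = [9]
enqueue(81): queue = [9, 81]
enqueue(89): queue = [9, 81, 89]
enqueue(38): queue = [9, 81, 89, 38]
dequeue(): queue = [81, 89, 38]
dequeue(): queue = [89, 38]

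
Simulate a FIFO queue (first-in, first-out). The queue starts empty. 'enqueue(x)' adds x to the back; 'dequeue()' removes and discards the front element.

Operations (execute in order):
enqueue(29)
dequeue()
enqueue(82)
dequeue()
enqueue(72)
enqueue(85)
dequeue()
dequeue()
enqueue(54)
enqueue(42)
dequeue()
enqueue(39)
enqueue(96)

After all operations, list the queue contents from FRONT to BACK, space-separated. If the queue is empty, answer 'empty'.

enqueue(29): [29]
dequeue(): []
enqueue(82): [82]
dequeue(): []
enqueue(72): [72]
enqueue(85): [72, 85]
dequeue(): [85]
dequeue(): []
enqueue(54): [54]
enqueue(42): [54, 42]
dequeue(): [42]
enqueue(39): [42, 39]
enqueue(96): [42, 39, 96]

Answer: 42 39 96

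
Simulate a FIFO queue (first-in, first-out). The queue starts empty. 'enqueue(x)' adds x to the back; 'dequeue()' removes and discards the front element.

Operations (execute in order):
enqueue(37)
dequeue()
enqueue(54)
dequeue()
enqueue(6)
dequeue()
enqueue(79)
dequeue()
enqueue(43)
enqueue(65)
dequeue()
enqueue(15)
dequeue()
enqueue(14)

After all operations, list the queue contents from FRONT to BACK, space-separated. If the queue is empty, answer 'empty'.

Answer: 15 14

Derivation:
enqueue(37): [37]
dequeue(): []
enqueue(54): [54]
dequeue(): []
enqueue(6): [6]
dequeue(): []
enqueue(79): [79]
dequeue(): []
enqueue(43): [43]
enqueue(65): [43, 65]
dequeue(): [65]
enqueue(15): [65, 15]
dequeue(): [15]
enqueue(14): [15, 14]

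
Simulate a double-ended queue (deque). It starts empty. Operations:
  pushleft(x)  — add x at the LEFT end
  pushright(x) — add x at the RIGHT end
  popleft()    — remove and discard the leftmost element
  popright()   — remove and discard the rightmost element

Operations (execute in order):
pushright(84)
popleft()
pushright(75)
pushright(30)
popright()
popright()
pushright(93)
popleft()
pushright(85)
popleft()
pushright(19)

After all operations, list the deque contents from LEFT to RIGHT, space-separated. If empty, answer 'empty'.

pushright(84): [84]
popleft(): []
pushright(75): [75]
pushright(30): [75, 30]
popright(): [75]
popright(): []
pushright(93): [93]
popleft(): []
pushright(85): [85]
popleft(): []
pushright(19): [19]

Answer: 19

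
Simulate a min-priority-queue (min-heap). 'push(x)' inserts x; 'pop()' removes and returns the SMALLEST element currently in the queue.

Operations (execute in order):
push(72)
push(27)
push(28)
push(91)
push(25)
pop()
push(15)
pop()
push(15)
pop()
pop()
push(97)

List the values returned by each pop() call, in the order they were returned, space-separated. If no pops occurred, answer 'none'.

push(72): heap contents = [72]
push(27): heap contents = [27, 72]
push(28): heap contents = [27, 28, 72]
push(91): heap contents = [27, 28, 72, 91]
push(25): heap contents = [25, 27, 28, 72, 91]
pop() → 25: heap contents = [27, 28, 72, 91]
push(15): heap contents = [15, 27, 28, 72, 91]
pop() → 15: heap contents = [27, 28, 72, 91]
push(15): heap contents = [15, 27, 28, 72, 91]
pop() → 15: heap contents = [27, 28, 72, 91]
pop() → 27: heap contents = [28, 72, 91]
push(97): heap contents = [28, 72, 91, 97]

Answer: 25 15 15 27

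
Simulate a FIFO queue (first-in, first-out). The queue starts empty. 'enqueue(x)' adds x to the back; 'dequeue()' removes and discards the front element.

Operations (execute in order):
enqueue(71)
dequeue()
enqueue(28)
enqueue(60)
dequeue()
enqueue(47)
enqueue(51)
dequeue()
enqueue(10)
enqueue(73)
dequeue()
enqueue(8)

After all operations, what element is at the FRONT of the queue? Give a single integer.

Answer: 51

Derivation:
enqueue(71): queue = [71]
dequeue(): queue = []
enqueue(28): queue = [28]
enqueue(60): queue = [28, 60]
dequeue(): queue = [60]
enqueue(47): queue = [60, 47]
enqueue(51): queue = [60, 47, 51]
dequeue(): queue = [47, 51]
enqueue(10): queue = [47, 51, 10]
enqueue(73): queue = [47, 51, 10, 73]
dequeue(): queue = [51, 10, 73]
enqueue(8): queue = [51, 10, 73, 8]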